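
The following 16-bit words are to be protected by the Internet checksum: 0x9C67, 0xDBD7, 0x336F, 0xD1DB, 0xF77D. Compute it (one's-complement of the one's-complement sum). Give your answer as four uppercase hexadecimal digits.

8AF7

One's-complement addition (fold any carry out of bit 15 back into bit 0):
  0x9C67 + 0xDBD7 = 0x1783E → wrap carry → 0x783F
  0x783F + 0x336F = 0x0ABAE
  0xABAE + 0xD1DB = 0x17D89 → wrap carry → 0x7D8A
  0x7D8A + 0xF77D = 0x17507 → wrap carry → 0x7508
One's-complement sum = 0x7508.
Checksum = ~0x7508 & 0xFFFF = 0x8AF7.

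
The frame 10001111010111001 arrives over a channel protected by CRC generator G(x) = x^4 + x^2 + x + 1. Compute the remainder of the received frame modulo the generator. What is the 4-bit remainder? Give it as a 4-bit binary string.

Modulo-2 division of 10001111010111001 by 10111:
  pos 0: 10001 XOR 10111 = 00110
  pos 2: 11011 XOR 10111 = 01100
  pos 3: 11001 XOR 10111 = 01110
  pos 4: 11100 XOR 10111 = 01011
  pos 5: 10111 XOR 10111 = 00000
  pos 11: 11100 XOR 10111 = 01011
  pos 12: 10111 XOR 10111 = 00000
Remainder = 0000 (zero — the frame passes the CRC check).

0000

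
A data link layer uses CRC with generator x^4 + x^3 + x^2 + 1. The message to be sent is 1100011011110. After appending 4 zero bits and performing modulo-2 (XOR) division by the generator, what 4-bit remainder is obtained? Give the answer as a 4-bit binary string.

Append 4 zeros: 11000110111100000. Divide by 11101 (XOR where the leading bit is 1):
  pos 0: 11000 XOR 11101 = 00101
  pos 2: 10111 XOR 11101 = 01010
  pos 3: 10100 XOR 11101 = 01001
  pos 4: 10011 XOR 11101 = 01110
  pos 5: 11101 XOR 11101 = 00000
  pos 10: 11000 XOR 11101 = 00101
  pos 12: 10100 XOR 11101 = 01001
Remainder (last 4 bits) = 1001. This is the CRC / FCS.

1001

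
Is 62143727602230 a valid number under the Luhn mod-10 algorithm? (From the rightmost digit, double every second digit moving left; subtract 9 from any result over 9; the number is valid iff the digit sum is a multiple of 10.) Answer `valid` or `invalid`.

From the right, keep odd positions and double even positions (subtract 9 from any doubled value over 9):
  doubled (positions 2,4,...): 6 4 3 4 6 2 3 → sum 28
  kept (positions 1,3,...): 0 2 0 7 7 4 2 → sum 22
Total = 50.
50 mod 10 = 0, so the number is valid.

valid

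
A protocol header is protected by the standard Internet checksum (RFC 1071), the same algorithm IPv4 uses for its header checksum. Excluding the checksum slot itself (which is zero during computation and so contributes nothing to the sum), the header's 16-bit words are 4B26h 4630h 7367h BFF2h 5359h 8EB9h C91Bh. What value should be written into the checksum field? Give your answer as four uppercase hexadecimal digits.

9020

One's-complement addition (fold any carry out of bit 15 back into bit 0):
  0x4B26 + 0x4630 = 0x09156
  0x9156 + 0x7367 = 0x104BD → wrap carry → 0x04BE
  0x04BE + 0xBFF2 = 0x0C4B0
  0xC4B0 + 0x5359 = 0x11809 → wrap carry → 0x180A
  0x180A + 0x8EB9 = 0x0A6C3
  0xA6C3 + 0xC91B = 0x16FDE → wrap carry → 0x6FDF
One's-complement sum = 0x6FDF.
Checksum = ~0x6FDF & 0xFFFF = 0x9020.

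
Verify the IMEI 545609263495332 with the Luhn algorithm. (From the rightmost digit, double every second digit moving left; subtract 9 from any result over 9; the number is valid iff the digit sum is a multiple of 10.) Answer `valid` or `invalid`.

invalid

From the right, keep odd positions and double even positions (subtract 9 from any doubled value over 9):
  doubled (positions 2,4,...): 6 1 8 3 9 3 8 → sum 38
  kept (positions 1,3,...): 2 3 9 3 2 0 5 5 → sum 29
Total = 67.
67 mod 10 = 7, so the number is invalid.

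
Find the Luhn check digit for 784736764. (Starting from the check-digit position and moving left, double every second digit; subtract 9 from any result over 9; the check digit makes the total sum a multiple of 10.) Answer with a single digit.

Partial digits right→left: 4 6 7 6 3 7 4 8 7
Double every second digit counting from the check-digit position (so the 1st, 3rd, 5th, ... of the partial from the right).
  doubled (with −9 where >9): 8 5 6 8 5 → sum 32
  kept as-is: 6 6 7 8 → sum 27
Total = 32 + 27 = 59.
Check digit = (10 − (59 mod 10)) mod 10 = 1.

1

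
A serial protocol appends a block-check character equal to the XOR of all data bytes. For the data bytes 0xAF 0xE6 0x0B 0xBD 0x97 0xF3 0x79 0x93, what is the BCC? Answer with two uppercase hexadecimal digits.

71

XOR the bytes together:
  start with 0xAF
  0xAF ⊕ 0xE6 = 0x49
  0x49 ⊕ 0x0B = 0x42
  0x42 ⊕ 0xBD = 0xFF
  0xFF ⊕ 0x97 = 0x68
  0x68 ⊕ 0xF3 = 0x9B
  0x9B ⊕ 0x79 = 0xE2
  0xE2 ⊕ 0x93 = 0x71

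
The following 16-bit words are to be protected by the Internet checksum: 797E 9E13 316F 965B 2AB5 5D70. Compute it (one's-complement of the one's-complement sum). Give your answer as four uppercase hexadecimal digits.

One's-complement addition (fold any carry out of bit 15 back into bit 0):
  0x797E + 0x9E13 = 0x11791 → wrap carry → 0x1792
  0x1792 + 0x316F = 0x04901
  0x4901 + 0x965B = 0x0DF5C
  0xDF5C + 0x2AB5 = 0x10A11 → wrap carry → 0x0A12
  0x0A12 + 0x5D70 = 0x06782
One's-complement sum = 0x6782.
Checksum = ~0x6782 & 0xFFFF = 0x987D.

987D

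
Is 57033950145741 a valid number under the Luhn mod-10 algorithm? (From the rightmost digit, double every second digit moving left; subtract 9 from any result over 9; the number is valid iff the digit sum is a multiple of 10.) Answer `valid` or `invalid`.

From the right, keep odd positions and double even positions (subtract 9 from any doubled value over 9):
  doubled (positions 2,4,...): 8 1 2 1 6 0 1 → sum 19
  kept (positions 1,3,...): 1 7 4 0 9 3 7 → sum 31
Total = 50.
50 mod 10 = 0, so the number is valid.

valid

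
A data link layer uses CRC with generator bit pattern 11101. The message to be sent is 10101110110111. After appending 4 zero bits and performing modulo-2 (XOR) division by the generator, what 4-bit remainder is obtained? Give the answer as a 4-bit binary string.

Append 4 zeros: 101011101101110000. Divide by 11101 (XOR where the leading bit is 1):
  pos 0: 10101 XOR 11101 = 01000
  pos 1: 10001 XOR 11101 = 01100
  pos 2: 11001 XOR 11101 = 00100
  pos 4: 10001 XOR 11101 = 01100
  pos 5: 11001 XOR 11101 = 00100
  pos 7: 10001 XOR 11101 = 01100
  pos 8: 11001 XOR 11101 = 00100
  pos 10: 10010 XOR 11101 = 01111
  pos 11: 11110 XOR 11101 = 00011
Remainder (last 4 bits) = 1100. This is the CRC / FCS.

1100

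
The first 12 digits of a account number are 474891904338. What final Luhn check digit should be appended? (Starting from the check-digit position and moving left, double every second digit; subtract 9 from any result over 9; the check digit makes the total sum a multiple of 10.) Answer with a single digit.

0

Partial digits right→left: 8 3 3 4 0 9 1 9 8 4 7 4
Double every second digit counting from the check-digit position (so the 1st, 3rd, 5th, ... of the partial from the right).
  doubled (with −9 where >9): 7 6 0 2 7 5 → sum 27
  kept as-is: 3 4 9 9 4 4 → sum 33
Total = 27 + 33 = 60.
Check digit = (10 − (60 mod 10)) mod 10 = 0.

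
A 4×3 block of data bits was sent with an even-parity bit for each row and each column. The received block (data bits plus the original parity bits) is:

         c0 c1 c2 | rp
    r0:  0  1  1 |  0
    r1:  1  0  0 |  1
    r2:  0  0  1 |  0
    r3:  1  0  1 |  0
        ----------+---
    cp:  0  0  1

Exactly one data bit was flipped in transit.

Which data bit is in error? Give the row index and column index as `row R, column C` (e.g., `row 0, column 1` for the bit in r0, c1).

row 2, column 1

Recompute each row's even parity and compare to rp:
  r0: data parity 0, sent rp 0 → ok
  r1: data parity 1, sent rp 1 → ok
  r2: data parity 1, sent rp 0 → mismatch
  r3: data parity 0, sent rp 0 → ok
Recompute each column's even parity and compare to cp:
  c0: data parity 0, sent cp 0 → ok
  c1: data parity 1, sent cp 0 → mismatch
  c2: data parity 1, sent cp 1 → ok
Exactly one row (r2) and one column (c1) fail → the flipped bit is at their intersection.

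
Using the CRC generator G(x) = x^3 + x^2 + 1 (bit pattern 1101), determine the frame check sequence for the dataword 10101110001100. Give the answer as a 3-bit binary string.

001

Append 3 zeros: 10101110001100000. Divide by 1101 (XOR where the leading bit is 1):
  pos 0: 1010 XOR 1101 = 0111
  pos 1: 1111 XOR 1101 = 0010
  pos 3: 1011 XOR 1101 = 0110
  pos 4: 1100 XOR 1101 = 0001
  pos 7: 1001 XOR 1101 = 0100
  pos 8: 1001 XOR 1101 = 0100
  pos 9: 1000 XOR 1101 = 0101
  pos 10: 1010 XOR 1101 = 0111
  pos 11: 1110 XOR 1101 = 0011
  pos 13: 1100 XOR 1101 = 0001
Remainder (last 3 bits) = 001. This is the CRC / FCS.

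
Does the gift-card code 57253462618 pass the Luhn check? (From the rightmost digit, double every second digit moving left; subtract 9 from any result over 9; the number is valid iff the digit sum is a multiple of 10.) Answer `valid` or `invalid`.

From the right, keep odd positions and double even positions (subtract 9 from any doubled value over 9):
  doubled (positions 2,4,...): 2 4 8 1 5 → sum 20
  kept (positions 1,3,...): 8 6 6 3 2 5 → sum 30
Total = 50.
50 mod 10 = 0, so the number is valid.

valid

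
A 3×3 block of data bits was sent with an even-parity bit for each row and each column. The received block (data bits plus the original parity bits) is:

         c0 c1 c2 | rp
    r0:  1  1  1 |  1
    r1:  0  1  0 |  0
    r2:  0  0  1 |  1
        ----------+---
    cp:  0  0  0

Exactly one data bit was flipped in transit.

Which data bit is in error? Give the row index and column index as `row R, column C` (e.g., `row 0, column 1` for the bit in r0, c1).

Recompute each row's even parity and compare to rp:
  r0: data parity 1, sent rp 1 → ok
  r1: data parity 1, sent rp 0 → mismatch
  r2: data parity 1, sent rp 1 → ok
Recompute each column's even parity and compare to cp:
  c0: data parity 1, sent cp 0 → mismatch
  c1: data parity 0, sent cp 0 → ok
  c2: data parity 0, sent cp 0 → ok
Exactly one row (r1) and one column (c0) fail → the flipped bit is at their intersection.

row 1, column 0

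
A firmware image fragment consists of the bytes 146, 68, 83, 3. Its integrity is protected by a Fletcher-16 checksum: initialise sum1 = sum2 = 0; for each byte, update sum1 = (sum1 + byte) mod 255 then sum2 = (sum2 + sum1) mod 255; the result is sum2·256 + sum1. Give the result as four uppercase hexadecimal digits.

Running sums (mod 255):
  after byte 0 (146): sum1=146, sum2=146
  after byte 1 (68): sum1=214, sum2=105
  after byte 2 (83): sum1=42, sum2=147
  after byte 3 (3): sum1=45, sum2=192
Checksum = sum2·256 + sum1 = 192·256 + 45 = 49197 = 0xC02D.

C02D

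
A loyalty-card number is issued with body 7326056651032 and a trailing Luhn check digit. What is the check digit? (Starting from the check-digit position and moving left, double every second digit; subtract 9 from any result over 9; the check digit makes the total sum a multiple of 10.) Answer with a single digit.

9

Partial digits right→left: 2 3 0 1 5 6 6 5 0 6 2 3 7
Double every second digit counting from the check-digit position (so the 1st, 3rd, 5th, ... of the partial from the right).
  doubled (with −9 where >9): 4 0 1 3 0 4 5 → sum 17
  kept as-is: 3 1 6 5 6 3 → sum 24
Total = 17 + 24 = 41.
Check digit = (10 − (41 mod 10)) mod 10 = 9.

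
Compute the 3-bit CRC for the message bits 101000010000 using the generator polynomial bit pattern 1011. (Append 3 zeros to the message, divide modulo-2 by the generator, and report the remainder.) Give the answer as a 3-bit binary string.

Append 3 zeros: 101000010000000. Divide by 1011 (XOR where the leading bit is 1):
  pos 0: 1010 XOR 1011 = 0001
  pos 3: 1000 XOR 1011 = 0011
  pos 5: 1110 XOR 1011 = 0101
  pos 6: 1010 XOR 1011 = 0001
  pos 9: 1000 XOR 1011 = 0011
  pos 11: 1100 XOR 1011 = 0111
Remainder (last 3 bits) = 111. This is the CRC / FCS.

111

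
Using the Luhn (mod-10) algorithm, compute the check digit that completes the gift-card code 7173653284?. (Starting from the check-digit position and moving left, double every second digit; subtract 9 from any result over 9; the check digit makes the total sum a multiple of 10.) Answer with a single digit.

Partial digits right→left: 4 8 2 3 5 6 3 7 1 7
Double every second digit counting from the check-digit position (so the 1st, 3rd, 5th, ... of the partial from the right).
  doubled (with −9 where >9): 8 4 1 6 2 → sum 21
  kept as-is: 8 3 6 7 7 → sum 31
Total = 21 + 31 = 52.
Check digit = (10 − (52 mod 10)) mod 10 = 8.

8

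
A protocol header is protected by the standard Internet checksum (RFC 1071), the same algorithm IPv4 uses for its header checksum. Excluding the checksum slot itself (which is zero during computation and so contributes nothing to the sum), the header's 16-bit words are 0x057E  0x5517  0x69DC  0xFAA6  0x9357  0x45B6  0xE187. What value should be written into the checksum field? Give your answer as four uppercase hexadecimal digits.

8651

One's-complement addition (fold any carry out of bit 15 back into bit 0):
  0x057E + 0x5517 = 0x05A95
  0x5A95 + 0x69DC = 0x0C471
  0xC471 + 0xFAA6 = 0x1BF17 → wrap carry → 0xBF18
  0xBF18 + 0x9357 = 0x1526F → wrap carry → 0x5270
  0x5270 + 0x45B6 = 0x09826
  0x9826 + 0xE187 = 0x179AD → wrap carry → 0x79AE
One's-complement sum = 0x79AE.
Checksum = ~0x79AE & 0xFFFF = 0x8651.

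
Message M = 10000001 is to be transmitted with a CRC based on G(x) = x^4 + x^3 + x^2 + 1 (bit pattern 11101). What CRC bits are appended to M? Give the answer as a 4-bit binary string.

0000

Append 4 zeros: 100000010000. Divide by 11101 (XOR where the leading bit is 1):
  pos 0: 10000 XOR 11101 = 01101
  pos 1: 11010 XOR 11101 = 00111
  pos 3: 11101 XOR 11101 = 00000
Remainder (last 4 bits) = 0000. This is the CRC / FCS.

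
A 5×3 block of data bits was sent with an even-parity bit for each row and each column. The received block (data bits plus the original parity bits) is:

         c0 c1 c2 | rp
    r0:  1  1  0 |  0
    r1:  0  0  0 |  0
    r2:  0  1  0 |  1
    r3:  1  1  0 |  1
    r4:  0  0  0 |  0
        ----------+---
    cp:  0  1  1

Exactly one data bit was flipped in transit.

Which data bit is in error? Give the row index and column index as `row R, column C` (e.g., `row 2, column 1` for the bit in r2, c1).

row 3, column 2

Recompute each row's even parity and compare to rp:
  r0: data parity 0, sent rp 0 → ok
  r1: data parity 0, sent rp 0 → ok
  r2: data parity 1, sent rp 1 → ok
  r3: data parity 0, sent rp 1 → mismatch
  r4: data parity 0, sent rp 0 → ok
Recompute each column's even parity and compare to cp:
  c0: data parity 0, sent cp 0 → ok
  c1: data parity 1, sent cp 1 → ok
  c2: data parity 0, sent cp 1 → mismatch
Exactly one row (r3) and one column (c2) fail → the flipped bit is at their intersection.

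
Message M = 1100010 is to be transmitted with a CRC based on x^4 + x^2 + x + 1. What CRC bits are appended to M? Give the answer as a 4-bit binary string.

Append 4 zeros: 11000100000. Divide by 10111 (XOR where the leading bit is 1):
  pos 0: 11000 XOR 10111 = 01111
  pos 1: 11111 XOR 10111 = 01000
  pos 2: 10000 XOR 10111 = 00111
  pos 4: 11100 XOR 10111 = 01011
  pos 5: 10110 XOR 10111 = 00001
Remainder (last 4 bits) = 0010. This is the CRC / FCS.

0010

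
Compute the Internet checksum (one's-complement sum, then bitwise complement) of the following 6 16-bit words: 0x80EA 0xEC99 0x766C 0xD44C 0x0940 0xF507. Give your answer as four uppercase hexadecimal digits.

One's-complement addition (fold any carry out of bit 15 back into bit 0):
  0x80EA + 0xEC99 = 0x16D83 → wrap carry → 0x6D84
  0x6D84 + 0x766C = 0x0E3F0
  0xE3F0 + 0xD44C = 0x1B83C → wrap carry → 0xB83D
  0xB83D + 0x0940 = 0x0C17D
  0xC17D + 0xF507 = 0x1B684 → wrap carry → 0xB685
One's-complement sum = 0xB685.
Checksum = ~0xB685 & 0xFFFF = 0x497A.

497A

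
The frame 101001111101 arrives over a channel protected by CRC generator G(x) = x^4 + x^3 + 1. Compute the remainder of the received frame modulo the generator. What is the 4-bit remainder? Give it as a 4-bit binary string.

1000

Modulo-2 division of 101001111101 by 11001:
  pos 0: 10100 XOR 11001 = 01101
  pos 1: 11011 XOR 11001 = 00010
  pos 4: 10111 XOR 11001 = 01110
  pos 5: 11101 XOR 11001 = 00100
  pos 7: 10001 XOR 11001 = 01000
Remainder = 1000 (nonzero — an error is detected).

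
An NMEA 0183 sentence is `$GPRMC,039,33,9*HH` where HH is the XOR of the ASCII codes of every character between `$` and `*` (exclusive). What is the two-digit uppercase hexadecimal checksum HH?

64

XOR the ASCII codes of the payload characters:
  'G' = 0x47 → acc = 0x47
  'P' = 0x50 → acc = 0x17
  'R' = 0x52 → acc = 0x45
  'M' = 0x4D → acc = 0x08
  'C' = 0x43 → acc = 0x4B
  ',' = 0x2C → acc = 0x67
  '0' = 0x30 → acc = 0x57
  '3' = 0x33 → acc = 0x64
  '9' = 0x39 → acc = 0x5D
  ',' = 0x2C → acc = 0x71
  '3' = 0x33 → acc = 0x42
  '3' = 0x33 → acc = 0x71
  ',' = 0x2C → acc = 0x5D
  '9' = 0x39 → acc = 0x64
Checksum = 0x64.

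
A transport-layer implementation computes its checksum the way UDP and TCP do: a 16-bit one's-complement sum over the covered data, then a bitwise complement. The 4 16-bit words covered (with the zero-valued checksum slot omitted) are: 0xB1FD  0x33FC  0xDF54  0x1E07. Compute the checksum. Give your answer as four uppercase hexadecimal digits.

1CAA

One's-complement addition (fold any carry out of bit 15 back into bit 0):
  0xB1FD + 0x33FC = 0x0E5F9
  0xE5F9 + 0xDF54 = 0x1C54D → wrap carry → 0xC54E
  0xC54E + 0x1E07 = 0x0E355
One's-complement sum = 0xE355.
Checksum = ~0xE355 & 0xFFFF = 0x1CAA.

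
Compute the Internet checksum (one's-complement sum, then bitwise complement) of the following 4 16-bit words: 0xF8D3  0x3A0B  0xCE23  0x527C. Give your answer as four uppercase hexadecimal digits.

AC80

One's-complement addition (fold any carry out of bit 15 back into bit 0):
  0xF8D3 + 0x3A0B = 0x132DE → wrap carry → 0x32DF
  0x32DF + 0xCE23 = 0x10102 → wrap carry → 0x0103
  0x0103 + 0x527C = 0x0537F
One's-complement sum = 0x537F.
Checksum = ~0x537F & 0xFFFF = 0xAC80.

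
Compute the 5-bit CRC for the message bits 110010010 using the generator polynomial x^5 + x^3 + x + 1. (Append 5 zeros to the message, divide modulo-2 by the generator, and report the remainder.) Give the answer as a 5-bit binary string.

Append 5 zeros: 11001001000000. Divide by 101011 (XOR where the leading bit is 1):
  pos 0: 110010 XOR 101011 = 011001
  pos 1: 110010 XOR 101011 = 011001
  pos 2: 110011 XOR 101011 = 011000
  pos 3: 110000 XOR 101011 = 011011
  pos 4: 110110 XOR 101011 = 011101
  pos 5: 111010 XOR 101011 = 010001
  pos 6: 100010 XOR 101011 = 001001
  pos 8: 100100 XOR 101011 = 001111
Remainder (last 5 bits) = 01111. This is the CRC / FCS.

01111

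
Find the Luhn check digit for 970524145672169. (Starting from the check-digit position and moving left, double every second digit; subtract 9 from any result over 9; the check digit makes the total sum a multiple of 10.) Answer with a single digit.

Partial digits right→left: 9 6 1 2 7 6 5 4 1 4 2 5 0 7 9
Double every second digit counting from the check-digit position (so the 1st, 3rd, 5th, ... of the partial from the right).
  doubled (with −9 where >9): 9 2 5 1 2 4 0 9 → sum 32
  kept as-is: 6 2 6 4 4 5 7 → sum 34
Total = 32 + 34 = 66.
Check digit = (10 − (66 mod 10)) mod 10 = 4.

4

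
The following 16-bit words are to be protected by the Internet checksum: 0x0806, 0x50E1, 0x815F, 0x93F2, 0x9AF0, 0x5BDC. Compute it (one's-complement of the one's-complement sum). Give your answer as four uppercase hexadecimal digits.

9AF9

One's-complement addition (fold any carry out of bit 15 back into bit 0):
  0x0806 + 0x50E1 = 0x058E7
  0x58E7 + 0x815F = 0x0DA46
  0xDA46 + 0x93F2 = 0x16E38 → wrap carry → 0x6E39
  0x6E39 + 0x9AF0 = 0x10929 → wrap carry → 0x092A
  0x092A + 0x5BDC = 0x06506
One's-complement sum = 0x6506.
Checksum = ~0x6506 & 0xFFFF = 0x9AF9.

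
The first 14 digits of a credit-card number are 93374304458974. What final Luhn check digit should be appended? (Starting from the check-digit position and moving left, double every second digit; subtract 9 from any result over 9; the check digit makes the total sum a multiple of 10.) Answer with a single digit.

2

Partial digits right→left: 4 7 9 8 5 4 4 0 3 4 7 3 3 9
Double every second digit counting from the check-digit position (so the 1st, 3rd, 5th, ... of the partial from the right).
  doubled (with −9 where >9): 8 9 1 8 6 5 6 → sum 43
  kept as-is: 7 8 4 0 4 3 9 → sum 35
Total = 43 + 35 = 78.
Check digit = (10 − (78 mod 10)) mod 10 = 2.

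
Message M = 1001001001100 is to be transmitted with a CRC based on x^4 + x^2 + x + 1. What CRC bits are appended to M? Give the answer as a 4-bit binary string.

Append 4 zeros: 10010010011000000. Divide by 10111 (XOR where the leading bit is 1):
  pos 0: 10010 XOR 10111 = 00101
  pos 2: 10101 XOR 10111 = 00010
  pos 5: 10001 XOR 10111 = 00110
  pos 7: 11010 XOR 10111 = 01101
  pos 8: 11010 XOR 10111 = 01101
  pos 9: 11010 XOR 10111 = 01101
  pos 10: 11010 XOR 10111 = 01101
  pos 11: 11010 XOR 10111 = 01101
  pos 12: 11010 XOR 10111 = 01101
Remainder (last 4 bits) = 1101. This is the CRC / FCS.

1101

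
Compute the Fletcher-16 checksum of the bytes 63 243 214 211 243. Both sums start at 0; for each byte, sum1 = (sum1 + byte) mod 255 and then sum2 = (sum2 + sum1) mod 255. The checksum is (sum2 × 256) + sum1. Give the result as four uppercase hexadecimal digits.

2CD1

Running sums (mod 255):
  after byte 0 (63): sum1=63, sum2=63
  after byte 1 (243): sum1=51, sum2=114
  after byte 2 (214): sum1=10, sum2=124
  after byte 3 (211): sum1=221, sum2=90
  after byte 4 (243): sum1=209, sum2=44
Checksum = sum2·256 + sum1 = 44·256 + 209 = 11473 = 0x2CD1.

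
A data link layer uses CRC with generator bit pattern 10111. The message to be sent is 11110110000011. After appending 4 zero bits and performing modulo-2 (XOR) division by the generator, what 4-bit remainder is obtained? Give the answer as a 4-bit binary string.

1111

Append 4 zeros: 111101100000110000. Divide by 10111 (XOR where the leading bit is 1):
  pos 0: 11110 XOR 10111 = 01001
  pos 1: 10011 XOR 10111 = 00100
  pos 3: 10010 XOR 10111 = 00101
  pos 5: 10100 XOR 10111 = 00011
  pos 8: 11001 XOR 10111 = 01110
  pos 9: 11101 XOR 10111 = 01010
  pos 10: 10100 XOR 10111 = 00011
  pos 13: 11000 XOR 10111 = 01111
Remainder (last 4 bits) = 1111. This is the CRC / FCS.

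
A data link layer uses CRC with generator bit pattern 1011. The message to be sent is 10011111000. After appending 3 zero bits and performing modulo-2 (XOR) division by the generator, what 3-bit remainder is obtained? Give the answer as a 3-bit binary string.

Append 3 zeros: 10011111000000. Divide by 1011 (XOR where the leading bit is 1):
  pos 0: 1001 XOR 1011 = 0010
  pos 2: 1011 XOR 1011 = 0000
  pos 6: 1100 XOR 1011 = 0111
  pos 7: 1110 XOR 1011 = 0101
  pos 8: 1010 XOR 1011 = 0001
Remainder (last 3 bits) = 100. This is the CRC / FCS.

100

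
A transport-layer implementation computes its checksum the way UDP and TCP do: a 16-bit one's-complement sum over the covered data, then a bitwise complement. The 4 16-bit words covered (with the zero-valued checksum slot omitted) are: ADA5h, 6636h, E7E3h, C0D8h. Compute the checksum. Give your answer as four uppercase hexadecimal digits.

4367

One's-complement addition (fold any carry out of bit 15 back into bit 0):
  0xADA5 + 0x6636 = 0x113DB → wrap carry → 0x13DC
  0x13DC + 0xE7E3 = 0x0FBBF
  0xFBBF + 0xC0D8 = 0x1BC97 → wrap carry → 0xBC98
One's-complement sum = 0xBC98.
Checksum = ~0xBC98 & 0xFFFF = 0x4367.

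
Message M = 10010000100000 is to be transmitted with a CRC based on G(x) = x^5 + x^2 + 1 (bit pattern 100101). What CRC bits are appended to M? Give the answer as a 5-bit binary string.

Append 5 zeros: 1001000010000000000. Divide by 100101 (XOR where the leading bit is 1):
  pos 0: 100100 XOR 100101 = 000001
  pos 5: 100100 XOR 100101 = 000001
  pos 10: 100000 XOR 100101 = 000101
  pos 13: 101000 XOR 100101 = 001101
Remainder (last 5 bits) = 01101. This is the CRC / FCS.

01101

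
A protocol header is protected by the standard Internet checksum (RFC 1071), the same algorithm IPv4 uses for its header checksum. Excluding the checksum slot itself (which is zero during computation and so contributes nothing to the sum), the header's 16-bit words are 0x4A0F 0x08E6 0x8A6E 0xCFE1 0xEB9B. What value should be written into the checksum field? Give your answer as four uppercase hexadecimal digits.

One's-complement addition (fold any carry out of bit 15 back into bit 0):
  0x4A0F + 0x08E6 = 0x052F5
  0x52F5 + 0x8A6E = 0x0DD63
  0xDD63 + 0xCFE1 = 0x1AD44 → wrap carry → 0xAD45
  0xAD45 + 0xEB9B = 0x198E0 → wrap carry → 0x98E1
One's-complement sum = 0x98E1.
Checksum = ~0x98E1 & 0xFFFF = 0x671E.

671E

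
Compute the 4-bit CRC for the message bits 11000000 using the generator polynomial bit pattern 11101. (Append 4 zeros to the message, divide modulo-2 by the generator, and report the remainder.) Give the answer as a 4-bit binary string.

Append 4 zeros: 110000000000. Divide by 11101 (XOR where the leading bit is 1):
  pos 0: 11000 XOR 11101 = 00101
  pos 2: 10100 XOR 11101 = 01001
  pos 3: 10010 XOR 11101 = 01111
  pos 4: 11110 XOR 11101 = 00011
  pos 7: 11000 XOR 11101 = 00101
Remainder (last 4 bits) = 0101. This is the CRC / FCS.

0101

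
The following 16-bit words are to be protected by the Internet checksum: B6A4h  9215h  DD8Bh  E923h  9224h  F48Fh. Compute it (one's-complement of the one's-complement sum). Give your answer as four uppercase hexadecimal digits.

One's-complement addition (fold any carry out of bit 15 back into bit 0):
  0xB6A4 + 0x9215 = 0x148B9 → wrap carry → 0x48BA
  0x48BA + 0xDD8B = 0x12645 → wrap carry → 0x2646
  0x2646 + 0xE923 = 0x10F69 → wrap carry → 0x0F6A
  0x0F6A + 0x9224 = 0x0A18E
  0xA18E + 0xF48F = 0x1961D → wrap carry → 0x961E
One's-complement sum = 0x961E.
Checksum = ~0x961E & 0xFFFF = 0x69E1.

69E1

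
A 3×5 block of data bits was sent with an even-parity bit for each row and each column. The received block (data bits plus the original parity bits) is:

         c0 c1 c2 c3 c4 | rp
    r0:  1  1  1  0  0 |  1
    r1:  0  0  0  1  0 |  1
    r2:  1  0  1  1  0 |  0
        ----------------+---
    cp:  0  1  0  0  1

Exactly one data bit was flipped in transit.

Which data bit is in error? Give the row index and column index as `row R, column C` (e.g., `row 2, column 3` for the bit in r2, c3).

row 2, column 4

Recompute each row's even parity and compare to rp:
  r0: data parity 1, sent rp 1 → ok
  r1: data parity 1, sent rp 1 → ok
  r2: data parity 1, sent rp 0 → mismatch
Recompute each column's even parity and compare to cp:
  c0: data parity 0, sent cp 0 → ok
  c1: data parity 1, sent cp 1 → ok
  c2: data parity 0, sent cp 0 → ok
  c3: data parity 0, sent cp 0 → ok
  c4: data parity 0, sent cp 1 → mismatch
Exactly one row (r2) and one column (c4) fail → the flipped bit is at their intersection.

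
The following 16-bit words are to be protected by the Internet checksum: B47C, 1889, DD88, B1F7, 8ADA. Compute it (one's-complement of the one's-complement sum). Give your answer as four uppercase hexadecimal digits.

189F

One's-complement addition (fold any carry out of bit 15 back into bit 0):
  0xB47C + 0x1889 = 0x0CD05
  0xCD05 + 0xDD88 = 0x1AA8D → wrap carry → 0xAA8E
  0xAA8E + 0xB1F7 = 0x15C85 → wrap carry → 0x5C86
  0x5C86 + 0x8ADA = 0x0E760
One's-complement sum = 0xE760.
Checksum = ~0xE760 & 0xFFFF = 0x189F.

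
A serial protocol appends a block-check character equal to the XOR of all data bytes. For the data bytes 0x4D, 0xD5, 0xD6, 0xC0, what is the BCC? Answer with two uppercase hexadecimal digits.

XOR the bytes together:
  start with 0x4D
  0x4D ⊕ 0xD5 = 0x98
  0x98 ⊕ 0xD6 = 0x4E
  0x4E ⊕ 0xC0 = 0x8E

8E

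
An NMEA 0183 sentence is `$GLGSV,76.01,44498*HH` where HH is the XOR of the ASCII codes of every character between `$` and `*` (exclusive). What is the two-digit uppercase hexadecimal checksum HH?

52

XOR the ASCII codes of the payload characters:
  'G' = 0x47 → acc = 0x47
  'L' = 0x4C → acc = 0x0B
  'G' = 0x47 → acc = 0x4C
  'S' = 0x53 → acc = 0x1F
  'V' = 0x56 → acc = 0x49
  ',' = 0x2C → acc = 0x65
  '7' = 0x37 → acc = 0x52
  '6' = 0x36 → acc = 0x64
  '.' = 0x2E → acc = 0x4A
  '0' = 0x30 → acc = 0x7A
  '1' = 0x31 → acc = 0x4B
  ',' = 0x2C → acc = 0x67
  '4' = 0x34 → acc = 0x53
  '4' = 0x34 → acc = 0x67
  '4' = 0x34 → acc = 0x53
  '9' = 0x39 → acc = 0x6A
  '8' = 0x38 → acc = 0x52
Checksum = 0x52.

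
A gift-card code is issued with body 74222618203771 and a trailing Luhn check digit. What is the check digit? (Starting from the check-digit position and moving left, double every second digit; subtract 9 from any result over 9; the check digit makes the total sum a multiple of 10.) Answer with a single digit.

Partial digits right→left: 1 7 7 3 0 2 8 1 6 2 2 2 4 7
Double every second digit counting from the check-digit position (so the 1st, 3rd, 5th, ... of the partial from the right).
  doubled (with −9 where >9): 2 5 0 7 3 4 8 → sum 29
  kept as-is: 7 3 2 1 2 2 7 → sum 24
Total = 29 + 24 = 53.
Check digit = (10 − (53 mod 10)) mod 10 = 7.

7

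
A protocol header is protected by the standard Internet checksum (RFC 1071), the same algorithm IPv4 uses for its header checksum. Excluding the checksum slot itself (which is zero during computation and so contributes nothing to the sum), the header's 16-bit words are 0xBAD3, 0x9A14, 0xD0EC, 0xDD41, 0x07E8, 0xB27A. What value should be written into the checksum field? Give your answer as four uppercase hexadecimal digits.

One's-complement addition (fold any carry out of bit 15 back into bit 0):
  0xBAD3 + 0x9A14 = 0x154E7 → wrap carry → 0x54E8
  0x54E8 + 0xD0EC = 0x125D4 → wrap carry → 0x25D5
  0x25D5 + 0xDD41 = 0x10316 → wrap carry → 0x0317
  0x0317 + 0x07E8 = 0x00AFF
  0x0AFF + 0xB27A = 0x0BD79
One's-complement sum = 0xBD79.
Checksum = ~0xBD79 & 0xFFFF = 0x4286.

4286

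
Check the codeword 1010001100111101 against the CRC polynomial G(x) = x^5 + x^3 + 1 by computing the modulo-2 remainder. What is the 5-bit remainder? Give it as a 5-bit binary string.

00000

Modulo-2 division of 1010001100111101 by 101001:
  pos 0: 101000 XOR 101001 = 000001
  pos 5: 111001 XOR 101001 = 010000
  pos 6: 100001 XOR 101001 = 001000
  pos 8: 100011 XOR 101001 = 001010
  pos 10: 101001 XOR 101001 = 000000
Remainder = 00000 (zero — the frame passes the CRC check).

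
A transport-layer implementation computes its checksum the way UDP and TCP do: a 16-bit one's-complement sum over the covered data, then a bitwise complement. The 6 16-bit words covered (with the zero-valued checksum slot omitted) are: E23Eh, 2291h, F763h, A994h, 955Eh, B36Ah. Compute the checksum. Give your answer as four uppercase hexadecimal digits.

116E

One's-complement addition (fold any carry out of bit 15 back into bit 0):
  0xE23E + 0x2291 = 0x104CF → wrap carry → 0x04D0
  0x04D0 + 0xF763 = 0x0FC33
  0xFC33 + 0xA994 = 0x1A5C7 → wrap carry → 0xA5C8
  0xA5C8 + 0x955E = 0x13B26 → wrap carry → 0x3B27
  0x3B27 + 0xB36A = 0x0EE91
One's-complement sum = 0xEE91.
Checksum = ~0xEE91 & 0xFFFF = 0x116E.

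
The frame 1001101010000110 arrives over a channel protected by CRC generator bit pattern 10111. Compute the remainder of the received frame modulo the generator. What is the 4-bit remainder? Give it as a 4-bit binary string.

Modulo-2 division of 1001101010000110 by 10111:
  pos 0: 10011 XOR 10111 = 00100
  pos 2: 10001 XOR 10111 = 00110
  pos 4: 11001 XOR 10111 = 01110
  pos 5: 11100 XOR 10111 = 01011
  pos 6: 10110 XOR 10111 = 00001
  pos 10: 10011 XOR 10111 = 00100
Remainder = 1000 (nonzero — an error is detected).

1000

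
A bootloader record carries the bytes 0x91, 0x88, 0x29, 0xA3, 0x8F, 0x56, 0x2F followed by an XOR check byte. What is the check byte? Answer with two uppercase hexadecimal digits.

65

XOR the bytes together:
  start with 0x91
  0x91 ⊕ 0x88 = 0x19
  0x19 ⊕ 0x29 = 0x30
  0x30 ⊕ 0xA3 = 0x93
  0x93 ⊕ 0x8F = 0x1C
  0x1C ⊕ 0x56 = 0x4A
  0x4A ⊕ 0x2F = 0x65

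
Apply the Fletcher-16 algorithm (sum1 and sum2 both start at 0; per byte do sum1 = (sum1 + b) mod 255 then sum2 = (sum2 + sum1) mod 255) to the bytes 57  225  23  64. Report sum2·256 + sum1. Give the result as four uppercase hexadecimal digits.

Running sums (mod 255):
  after byte 0 (57): sum1=57, sum2=57
  after byte 1 (225): sum1=27, sum2=84
  after byte 2 (23): sum1=50, sum2=134
  after byte 3 (64): sum1=114, sum2=248
Checksum = sum2·256 + sum1 = 248·256 + 114 = 63602 = 0xF872.

F872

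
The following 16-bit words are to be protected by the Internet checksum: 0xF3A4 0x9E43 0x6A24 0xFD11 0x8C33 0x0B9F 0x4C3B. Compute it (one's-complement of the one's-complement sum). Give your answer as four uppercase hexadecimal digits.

One's-complement addition (fold any carry out of bit 15 back into bit 0):
  0xF3A4 + 0x9E43 = 0x191E7 → wrap carry → 0x91E8
  0x91E8 + 0x6A24 = 0x0FC0C
  0xFC0C + 0xFD11 = 0x1F91D → wrap carry → 0xF91E
  0xF91E + 0x8C33 = 0x18551 → wrap carry → 0x8552
  0x8552 + 0x0B9F = 0x090F1
  0x90F1 + 0x4C3B = 0x0DD2C
One's-complement sum = 0xDD2C.
Checksum = ~0xDD2C & 0xFFFF = 0x22D3.

22D3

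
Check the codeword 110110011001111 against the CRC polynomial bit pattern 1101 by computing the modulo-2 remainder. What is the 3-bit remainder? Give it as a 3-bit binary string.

Modulo-2 division of 110110011001111 by 1101:
  pos 0: 1101 XOR 1101 = 0000
  pos 4: 1001 XOR 1101 = 0100
  pos 5: 1001 XOR 1101 = 0100
  pos 6: 1000 XOR 1101 = 0101
  pos 7: 1010 XOR 1101 = 0111
  pos 8: 1111 XOR 1101 = 0010
  pos 10: 1011 XOR 1101 = 0110
  pos 11: 1101 XOR 1101 = 0000
Remainder = 000 (zero — the frame passes the CRC check).

000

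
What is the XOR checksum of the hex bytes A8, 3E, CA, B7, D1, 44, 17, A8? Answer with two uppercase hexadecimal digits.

XOR the bytes together:
  start with 0xA8
  0xA8 ⊕ 0x3E = 0x96
  0x96 ⊕ 0xCA = 0x5C
  0x5C ⊕ 0xB7 = 0xEB
  0xEB ⊕ 0xD1 = 0x3A
  0x3A ⊕ 0x44 = 0x7E
  0x7E ⊕ 0x17 = 0x69
  0x69 ⊕ 0xA8 = 0xC1

C1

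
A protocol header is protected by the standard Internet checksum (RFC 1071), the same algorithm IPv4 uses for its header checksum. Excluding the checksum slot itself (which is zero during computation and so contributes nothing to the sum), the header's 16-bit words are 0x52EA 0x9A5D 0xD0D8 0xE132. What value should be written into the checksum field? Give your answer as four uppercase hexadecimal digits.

60AC

One's-complement addition (fold any carry out of bit 15 back into bit 0):
  0x52EA + 0x9A5D = 0x0ED47
  0xED47 + 0xD0D8 = 0x1BE1F → wrap carry → 0xBE20
  0xBE20 + 0xE132 = 0x19F52 → wrap carry → 0x9F53
One's-complement sum = 0x9F53.
Checksum = ~0x9F53 & 0xFFFF = 0x60AC.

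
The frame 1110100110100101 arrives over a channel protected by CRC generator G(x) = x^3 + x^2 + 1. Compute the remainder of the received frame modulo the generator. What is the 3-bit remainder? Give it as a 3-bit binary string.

Modulo-2 division of 1110100110100101 by 1101:
  pos 0: 1110 XOR 1101 = 0011
  pos 2: 1110 XOR 1101 = 0011
  pos 4: 1101 XOR 1101 = 0000
  pos 8: 1010 XOR 1101 = 0111
  pos 9: 1110 XOR 1101 = 0011
  pos 11: 1110 XOR 1101 = 0011
Remainder = 111 (nonzero — an error is detected).

111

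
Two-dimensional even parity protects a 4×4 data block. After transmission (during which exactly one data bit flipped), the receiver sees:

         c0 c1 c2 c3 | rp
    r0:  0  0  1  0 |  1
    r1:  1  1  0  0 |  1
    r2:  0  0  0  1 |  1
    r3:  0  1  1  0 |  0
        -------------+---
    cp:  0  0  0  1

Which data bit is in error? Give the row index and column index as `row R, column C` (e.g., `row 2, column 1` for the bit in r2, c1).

Recompute each row's even parity and compare to rp:
  r0: data parity 1, sent rp 1 → ok
  r1: data parity 0, sent rp 1 → mismatch
  r2: data parity 1, sent rp 1 → ok
  r3: data parity 0, sent rp 0 → ok
Recompute each column's even parity and compare to cp:
  c0: data parity 1, sent cp 0 → mismatch
  c1: data parity 0, sent cp 0 → ok
  c2: data parity 0, sent cp 0 → ok
  c3: data parity 1, sent cp 1 → ok
Exactly one row (r1) and one column (c0) fail → the flipped bit is at their intersection.

row 1, column 0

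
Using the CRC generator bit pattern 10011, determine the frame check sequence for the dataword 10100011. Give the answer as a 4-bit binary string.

Append 4 zeros: 101000110000. Divide by 10011 (XOR where the leading bit is 1):
  pos 0: 10100 XOR 10011 = 00111
  pos 2: 11101 XOR 10011 = 01110
  pos 3: 11101 XOR 10011 = 01110
  pos 4: 11100 XOR 10011 = 01111
  pos 5: 11110 XOR 10011 = 01101
  pos 6: 11010 XOR 10011 = 01001
  pos 7: 10010 XOR 10011 = 00001
Remainder (last 4 bits) = 0001. This is the CRC / FCS.

0001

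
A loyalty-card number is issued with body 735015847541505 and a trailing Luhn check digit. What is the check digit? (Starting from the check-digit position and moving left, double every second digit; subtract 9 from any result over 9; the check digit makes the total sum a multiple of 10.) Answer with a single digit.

2

Partial digits right→left: 5 0 5 1 4 5 7 4 8 5 1 0 5 3 7
Double every second digit counting from the check-digit position (so the 1st, 3rd, 5th, ... of the partial from the right).
  doubled (with −9 where >9): 1 1 8 5 7 2 1 5 → sum 30
  kept as-is: 0 1 5 4 5 0 3 → sum 18
Total = 30 + 18 = 48.
Check digit = (10 − (48 mod 10)) mod 10 = 2.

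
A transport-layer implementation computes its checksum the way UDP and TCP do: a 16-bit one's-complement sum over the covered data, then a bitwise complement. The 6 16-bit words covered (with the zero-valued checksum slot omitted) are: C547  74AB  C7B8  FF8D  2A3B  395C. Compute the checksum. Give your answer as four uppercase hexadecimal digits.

9B2E

One's-complement addition (fold any carry out of bit 15 back into bit 0):
  0xC547 + 0x74AB = 0x139F2 → wrap carry → 0x39F3
  0x39F3 + 0xC7B8 = 0x101AB → wrap carry → 0x01AC
  0x01AC + 0xFF8D = 0x10139 → wrap carry → 0x013A
  0x013A + 0x2A3B = 0x02B75
  0x2B75 + 0x395C = 0x064D1
One's-complement sum = 0x64D1.
Checksum = ~0x64D1 & 0xFFFF = 0x9B2E.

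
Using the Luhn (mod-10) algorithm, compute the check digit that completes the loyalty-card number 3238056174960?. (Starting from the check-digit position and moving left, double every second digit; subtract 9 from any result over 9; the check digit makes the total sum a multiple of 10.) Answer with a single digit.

Partial digits right→left: 0 6 9 4 7 1 6 5 0 8 3 2 3
Double every second digit counting from the check-digit position (so the 1st, 3rd, 5th, ... of the partial from the right).
  doubled (with −9 where >9): 0 9 5 3 0 6 6 → sum 29
  kept as-is: 6 4 1 5 8 2 → sum 26
Total = 29 + 26 = 55.
Check digit = (10 − (55 mod 10)) mod 10 = 5.

5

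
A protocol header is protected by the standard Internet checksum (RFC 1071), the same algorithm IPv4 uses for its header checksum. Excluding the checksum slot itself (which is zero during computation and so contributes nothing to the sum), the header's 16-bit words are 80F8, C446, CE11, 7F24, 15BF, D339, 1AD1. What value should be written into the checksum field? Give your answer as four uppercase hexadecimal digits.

One's-complement addition (fold any carry out of bit 15 back into bit 0):
  0x80F8 + 0xC446 = 0x1453E → wrap carry → 0x453F
  0x453F + 0xCE11 = 0x11350 → wrap carry → 0x1351
  0x1351 + 0x7F24 = 0x09275
  0x9275 + 0x15BF = 0x0A834
  0xA834 + 0xD339 = 0x17B6D → wrap carry → 0x7B6E
  0x7B6E + 0x1AD1 = 0x0963F
One's-complement sum = 0x963F.
Checksum = ~0x963F & 0xFFFF = 0x69C0.

69C0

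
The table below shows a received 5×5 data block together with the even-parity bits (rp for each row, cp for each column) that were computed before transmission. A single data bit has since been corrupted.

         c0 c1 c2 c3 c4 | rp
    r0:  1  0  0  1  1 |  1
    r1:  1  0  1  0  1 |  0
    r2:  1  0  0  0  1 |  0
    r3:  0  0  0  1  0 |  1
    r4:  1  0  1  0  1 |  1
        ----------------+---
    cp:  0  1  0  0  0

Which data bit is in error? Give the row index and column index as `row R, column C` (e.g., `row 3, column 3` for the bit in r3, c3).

row 1, column 1

Recompute each row's even parity and compare to rp:
  r0: data parity 1, sent rp 1 → ok
  r1: data parity 1, sent rp 0 → mismatch
  r2: data parity 0, sent rp 0 → ok
  r3: data parity 1, sent rp 1 → ok
  r4: data parity 1, sent rp 1 → ok
Recompute each column's even parity and compare to cp:
  c0: data parity 0, sent cp 0 → ok
  c1: data parity 0, sent cp 1 → mismatch
  c2: data parity 0, sent cp 0 → ok
  c3: data parity 0, sent cp 0 → ok
  c4: data parity 0, sent cp 0 → ok
Exactly one row (r1) and one column (c1) fail → the flipped bit is at their intersection.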